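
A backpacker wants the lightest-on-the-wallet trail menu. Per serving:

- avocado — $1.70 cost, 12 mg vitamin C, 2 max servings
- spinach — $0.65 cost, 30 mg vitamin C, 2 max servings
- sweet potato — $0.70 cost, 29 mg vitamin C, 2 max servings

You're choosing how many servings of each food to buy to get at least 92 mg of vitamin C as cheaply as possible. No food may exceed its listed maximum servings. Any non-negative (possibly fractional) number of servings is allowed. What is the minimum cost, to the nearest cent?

Cost per mg of vitamin C: spinach $0.0217, sweet potato $0.0241, avocado $0.1417.
Take 2 servings of spinach: +60.0 mg vitamin C for $1.30 (total $1.30, still need 32.0 mg).
Take 1.103 servings of sweet potato: +32.0 mg vitamin C for $0.77 (total $2.07, still need 0.0 mg).
Greedy by cheapest-per-mg is optimal for a single linear constraint, so the minimum cost is $2.07.

$2.07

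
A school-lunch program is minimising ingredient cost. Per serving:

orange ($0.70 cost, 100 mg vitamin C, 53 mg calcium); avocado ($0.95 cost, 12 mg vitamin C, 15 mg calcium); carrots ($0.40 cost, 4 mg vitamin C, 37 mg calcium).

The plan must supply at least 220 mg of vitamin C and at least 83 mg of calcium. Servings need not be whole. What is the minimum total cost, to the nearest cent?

$1.54

For a min-cost LP with two ≥-constraints, a basic feasible solution has at most two positive variables.
orange only: max(220/100, 83/53) = 2.2 servings → $1.54.
avocado only: max(220/12, 83/15) = 18.33 servings → $17.42.
carrots only: max(220/4, 83/37) = 55 servings → $22.00.
orange + avocado: intersection lies outside the first quadrant.
orange + carrots: intersection lies outside the first quadrant.
avocado + carrots with both targets exact would need a negative amount; discard.
So the least-cost plan costs $1.54.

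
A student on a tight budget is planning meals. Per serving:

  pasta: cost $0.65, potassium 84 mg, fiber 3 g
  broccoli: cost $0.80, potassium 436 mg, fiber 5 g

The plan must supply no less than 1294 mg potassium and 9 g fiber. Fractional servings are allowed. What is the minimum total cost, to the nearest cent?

$2.37

This is a tiny linear program; its minimum lies at a vertex of the feasible set. List the vertices and price them.
pasta only: max(1294/84, 9/3) = 15.4 servings → $10.01.
broccoli only: max(1294/436, 9/5) = 2.968 servings → $2.37.
pasta + broccoli: intersection lies outside the first quadrant.
So the least-cost plan costs $2.37.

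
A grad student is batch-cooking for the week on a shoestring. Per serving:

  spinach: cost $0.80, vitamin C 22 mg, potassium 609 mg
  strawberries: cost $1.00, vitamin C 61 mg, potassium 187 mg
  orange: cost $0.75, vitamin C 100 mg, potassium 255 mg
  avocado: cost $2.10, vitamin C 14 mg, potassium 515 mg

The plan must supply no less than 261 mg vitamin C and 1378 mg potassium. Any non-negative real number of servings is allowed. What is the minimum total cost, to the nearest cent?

$2.78

An LP optimum is at a vertex; with two nutrient constraints at most two foods are used. Check each candidate.
spinach only: max(261/22, 1378/609) = 11.86 servings → $9.49.
strawberries only: max(261/61, 1378/187) = 7.369 servings → $7.37.
orange only: max(261/100, 1378/255) = 5.404 servings → $4.05.
avocado only: max(261/14, 1378/515) = 18.64 servings → $39.15.
spinach + strawberries with both tight: 1.067 servings and 3.894 servings → $4.75.
spinach + orange with both tight: 1.289 servings and 2.327 servings → $2.78.
spinach + avocado: intersection lies outside the first quadrant.
strawberries + orange: the both-tight solution has a negative serving — not a feasible corner.
strawberries + avocado with both tight: 3.998 servings and 1.224 servings → $6.57.
orange + avocado with both tight: 2.402 servings and 1.486 servings → $4.92.
The minimum over all feasible corners is $2.78.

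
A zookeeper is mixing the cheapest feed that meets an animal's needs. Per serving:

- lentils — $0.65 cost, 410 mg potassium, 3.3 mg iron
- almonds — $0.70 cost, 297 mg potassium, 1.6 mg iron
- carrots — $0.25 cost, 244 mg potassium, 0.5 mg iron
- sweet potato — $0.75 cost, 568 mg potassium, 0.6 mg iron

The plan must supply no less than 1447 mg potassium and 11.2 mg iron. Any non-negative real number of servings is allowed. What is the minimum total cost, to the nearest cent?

$2.25

This is a tiny linear program; its minimum lies at a vertex of the feasible set. List the vertices and price them.
lentils only: max(1447/410, 11.2/3.3) = 3.529 servings → $2.29.
almonds only: max(1447/297, 11.2/1.6) = 7 servings → $4.90.
carrots only: max(1447/244, 11.2/0.5) = 22.4 servings → $5.60.
sweet potato only: max(1447/568, 11.2/0.6) = 18.67 servings → $14.00.
lentils + almonds with both tight: 3.12 servings and 0.5649 servings → $2.42.
lentils + carrots with both tight: 3.348 servings and 0.3051 servings → $2.25.
lentils + sweet potato with both tight: 3.373 servings and 0.1124 servings → $2.28.
almonds + carrots: the both-tight solution has a negative serving — not a feasible corner.
almonds + sweet potato with both targets exact would need a negative amount; discard.
carrots + sweet potato with both targets exact would need a negative amount; discard.
So the least-cost plan costs $2.25.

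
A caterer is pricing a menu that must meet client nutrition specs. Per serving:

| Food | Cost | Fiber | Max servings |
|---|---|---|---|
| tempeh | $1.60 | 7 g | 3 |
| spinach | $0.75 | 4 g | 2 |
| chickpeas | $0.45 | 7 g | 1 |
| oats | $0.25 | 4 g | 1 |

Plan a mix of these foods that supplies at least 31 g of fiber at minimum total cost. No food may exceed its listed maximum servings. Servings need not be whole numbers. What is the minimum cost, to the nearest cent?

$4.94

Cost per g of fiber: oats $0.0625, chickpeas $0.0643, spinach $0.1875, tempeh $0.2286.
Take 1 serving of oats: +4.0 g fiber for $0.25 (total $0.25, still need 27.0 g).
Take 1 serving of chickpeas: +7.0 g fiber for $0.45 (total $0.70, still need 20.0 g).
Take 2 servings of spinach: +8.0 g fiber for $1.50 (total $2.20, still need 12.0 g).
Take 1.714 servings of tempeh: +12.0 g fiber for $2.74 (total $4.94, still need 0.0 g).
Filling from the cheapest source first is optimal under one linear minimum: $4.94.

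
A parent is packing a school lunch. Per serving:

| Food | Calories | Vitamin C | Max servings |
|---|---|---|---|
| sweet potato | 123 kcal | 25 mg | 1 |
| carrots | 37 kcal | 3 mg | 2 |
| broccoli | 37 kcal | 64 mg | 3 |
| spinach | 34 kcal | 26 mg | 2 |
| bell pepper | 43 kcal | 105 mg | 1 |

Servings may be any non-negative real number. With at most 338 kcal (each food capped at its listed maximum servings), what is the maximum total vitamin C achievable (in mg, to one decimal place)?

372.6 mg

Vitamin C per kcal: bell pepper 2.442, broccoli 1.73, spinach 0.7647, sweet potato 0.2033, carrots 0.08108.
Take 1 serving of bell pepper: uses 43 kcal, +105.0 mg vitamin C (running total 105.0 mg).
Take 3 servings of broccoli: uses 111 kcal, +192.0 mg vitamin C (running total 297.0 mg).
Take 2 servings of spinach: uses 68 kcal, +52.0 mg vitamin C (running total 349.0 mg).
Take 0.9431 servings of sweet potato: uses 116 kcal, +23.6 mg vitamin C (running total 372.6 mg).
Filling greedily by vitamin C-per-kcal is optimal for one linear limit, giving 372.6 mg.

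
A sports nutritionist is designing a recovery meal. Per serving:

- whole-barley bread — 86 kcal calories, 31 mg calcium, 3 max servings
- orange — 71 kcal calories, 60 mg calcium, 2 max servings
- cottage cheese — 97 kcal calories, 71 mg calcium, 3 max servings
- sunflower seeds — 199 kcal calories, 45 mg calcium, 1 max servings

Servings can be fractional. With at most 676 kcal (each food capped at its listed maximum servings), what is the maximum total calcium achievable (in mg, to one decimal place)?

420.6 mg

Calcium per kcal: orange 0.8451, cottage cheese 0.732, whole-barley bread 0.3605, sunflower seeds 0.2261.
Take 2 servings of orange: uses 142 kcal, +120.0 mg calcium (running total 120.0 mg).
Take 3 servings of cottage cheese: uses 291 kcal, +213.0 mg calcium (running total 333.0 mg).
Take 2.826 servings of whole-barley bread: uses 243 kcal, +87.6 mg calcium (running total 420.6 mg).
Greedy by best ratio exhausts the calories allowance optimally: 420.6 mg.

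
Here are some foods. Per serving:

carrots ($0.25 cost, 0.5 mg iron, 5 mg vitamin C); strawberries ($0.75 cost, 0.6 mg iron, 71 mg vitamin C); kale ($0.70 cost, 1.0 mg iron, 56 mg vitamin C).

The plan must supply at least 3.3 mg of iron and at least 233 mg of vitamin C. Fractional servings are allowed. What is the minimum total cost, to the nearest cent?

$2.74

carrots only: max(3.3/0.5, 233/5) = 46.6 servings → $11.65.
strawberries only: max(3.3/0.6, 233/71) = 5.5 servings → $4.12.
kale only: max(3.3/1.0, 233/56) = 4.161 servings → $2.91.
carrots + strawberries with both tight: 2.908 servings and 3.077 servings → $3.03.
carrots + kale with both targets exact would need a negative amount; discard.
strawberries + kale with both tight: 1.289 servings and 2.527 servings → $2.74.
The minimum over all feasible corners is $2.74.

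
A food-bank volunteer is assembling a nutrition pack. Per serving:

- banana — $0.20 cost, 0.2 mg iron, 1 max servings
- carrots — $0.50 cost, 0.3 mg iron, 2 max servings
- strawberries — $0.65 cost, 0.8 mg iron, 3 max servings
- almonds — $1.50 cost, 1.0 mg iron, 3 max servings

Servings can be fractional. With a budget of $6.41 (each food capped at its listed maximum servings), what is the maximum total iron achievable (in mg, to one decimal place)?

Iron per dollar: strawberries 1.231, banana 1, almonds 0.6667, carrots 0.6.
Take 3 servings of strawberries: spends $1.95, +2.4 mg iron (running total 2.4 mg).
Take 1 serving of banana: spends $0.20, +0.2 mg iron (running total 2.6 mg).
Take 2.84 servings of almonds: spends $4.26, +2.8 mg iron (running total 5.4 mg).
Filling greedily by iron-per-dollar is optimal for one linear limit, giving 5.4 mg.

5.4 mg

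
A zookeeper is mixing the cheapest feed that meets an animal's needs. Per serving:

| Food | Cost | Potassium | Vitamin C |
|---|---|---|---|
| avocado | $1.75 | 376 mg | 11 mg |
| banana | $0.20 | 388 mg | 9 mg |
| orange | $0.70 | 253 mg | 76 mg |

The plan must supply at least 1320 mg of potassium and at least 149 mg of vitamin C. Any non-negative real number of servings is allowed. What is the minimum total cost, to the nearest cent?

$1.64

The cheapest plan sits at a corner of the feasible region — with two constraints it uses at most two foods.
avocado only: max(1320/376, 149/11) = 13.55 servings → $23.70.
banana only: max(1320/388, 149/9) = 16.56 servings → $3.31.
orange only: max(1320/253, 149/76) = 5.217 servings → $3.65.
avocado + banana with both targets exact would need a negative amount; discard.
avocado + orange with both tight: 2.428 servings and 1.609 servings → $5.38.
banana + orange with both tight: 2.301 servings and 1.688 servings → $1.64.
Cheapest feasible corner: $1.64.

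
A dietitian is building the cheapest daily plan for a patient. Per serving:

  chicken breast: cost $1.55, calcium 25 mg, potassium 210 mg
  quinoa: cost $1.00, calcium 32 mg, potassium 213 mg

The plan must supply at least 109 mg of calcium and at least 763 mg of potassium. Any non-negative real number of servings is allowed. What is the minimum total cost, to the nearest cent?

Two binding constraints pin down two serving amounts, so the optimal mix uses at most two foods. The candidates are each food alone (scaled to the tighter of calcium/potassium) and each pair with both constraints tight.
chicken breast only: max(109/25, 763/210) = 4.36 servings → $6.76.
quinoa only: max(109/32, 763/213) = 3.582 servings → $3.58.
chicken breast + quinoa with both tight: 0.8595 servings and 2.735 servings → $4.07.
Cheapest feasible corner: $3.58.

$3.58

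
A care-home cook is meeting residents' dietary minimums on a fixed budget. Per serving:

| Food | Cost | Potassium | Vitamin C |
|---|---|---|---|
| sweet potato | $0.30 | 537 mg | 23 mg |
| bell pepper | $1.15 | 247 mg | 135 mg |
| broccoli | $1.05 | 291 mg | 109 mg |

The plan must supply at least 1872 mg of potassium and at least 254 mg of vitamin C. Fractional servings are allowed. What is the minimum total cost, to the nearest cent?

At the optimum either one food covers both requirements or two foods hit both targets exactly; no other combination can be cheaper.
sweet potato only: max(1872/537, 254/23) = 11.04 servings → $3.31.
bell pepper only: max(1872/247, 254/135) = 7.579 servings → $8.72.
broccoli only: max(1872/291, 254/109) = 6.433 servings → $6.75.
sweet potato + bell pepper with both tight: 2.843 servings and 1.397 servings → $2.46.
sweet potato + broccoli with both tight: 2.51 servings and 1.801 servings → $2.64.
bell pepper + broccoli: intersection lies outside the first quadrant.
The minimum over all feasible corners is $2.46.

$2.46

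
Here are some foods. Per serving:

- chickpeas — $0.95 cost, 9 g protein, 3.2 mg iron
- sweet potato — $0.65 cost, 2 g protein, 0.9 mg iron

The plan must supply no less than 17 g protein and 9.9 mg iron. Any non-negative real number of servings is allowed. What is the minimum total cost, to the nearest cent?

chickpeas only: max(17/9, 9.9/3.2) = 3.094 servings → $2.94.
sweet potato only: max(17/2, 9.9/0.9) = 11 servings → $7.15.
chickpeas + sweet potato: intersection lies outside the first quadrant.
Cheapest feasible corner: $2.94.

$2.94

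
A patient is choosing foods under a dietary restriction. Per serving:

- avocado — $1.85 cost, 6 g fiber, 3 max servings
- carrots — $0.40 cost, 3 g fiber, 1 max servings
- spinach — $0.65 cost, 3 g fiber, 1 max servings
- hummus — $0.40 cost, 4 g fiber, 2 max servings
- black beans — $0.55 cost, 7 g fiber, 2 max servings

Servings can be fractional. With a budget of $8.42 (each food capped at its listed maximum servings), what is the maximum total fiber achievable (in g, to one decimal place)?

Fiber per dollar: black beans 12.73, hummus 10, carrots 7.5, spinach 4.615, avocado 3.243.
Take 2 servings of black beans: spends $1.10, +14.0 g fiber (running total 14.0 g).
Take 2 servings of hummus: spends $0.80, +8.0 g fiber (running total 22.0 g).
Take 1 serving of carrots: spends $0.40, +3.0 g fiber (running total 25.0 g).
Take 1 serving of spinach: spends $0.65, +3.0 g fiber (running total 28.0 g).
Take 2.957 servings of avocado: spends $5.47, +17.7 g fiber (running total 45.7 g).
Greedy by best ratio exhausts the cost allowance optimally: 45.7 g.

45.7 g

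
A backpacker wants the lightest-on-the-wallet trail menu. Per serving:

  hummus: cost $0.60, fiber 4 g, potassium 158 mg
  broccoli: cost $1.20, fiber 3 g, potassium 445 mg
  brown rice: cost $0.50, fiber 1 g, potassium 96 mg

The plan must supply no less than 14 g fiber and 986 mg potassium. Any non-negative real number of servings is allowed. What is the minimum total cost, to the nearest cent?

$3.09

With two linear requirements the optimum uses one or two foods; enumerate the corners.
hummus only: max(14/4, 986/158) = 6.241 servings → $3.74.
broccoli only: max(14/3, 986/445) = 4.667 servings → $5.60.
brown rice only: max(14/1, 986/96) = 14 servings → $7.00.
hummus + broccoli with both tight: 2.505 servings and 1.326 servings → $3.09.
hummus + brown rice with both tight: 1.584 servings and 7.664 servings → $4.78.
broccoli + brown rice: the both-tight solution has a negative serving — not a feasible corner.
Cheapest feasible corner: $3.09.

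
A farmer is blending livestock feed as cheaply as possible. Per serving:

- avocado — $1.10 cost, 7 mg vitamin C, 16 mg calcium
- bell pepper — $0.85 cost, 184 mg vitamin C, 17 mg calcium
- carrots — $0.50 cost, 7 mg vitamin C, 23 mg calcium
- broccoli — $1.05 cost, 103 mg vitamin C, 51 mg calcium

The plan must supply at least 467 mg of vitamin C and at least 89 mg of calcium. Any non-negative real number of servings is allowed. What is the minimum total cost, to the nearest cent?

For a min-cost LP with two ≥-constraints, a basic feasible solution has at most two positive variables.
avocado only: max(467/7, 89/16) = 66.71 servings → $73.39.
bell pepper only: max(467/184, 89/17) = 5.235 servings → $4.45.
carrots only: max(467/7, 89/23) = 66.71 servings → $33.36.
broccoli only: max(467/103, 89/51) = 4.534 servings → $4.76.
avocado + bell pepper with both tight: 2.987 servings and 2.424 servings → $5.35.
avocado + carrots: intersection lies outside the first quadrant.
avocado + broccoli: the both-tight solution has a negative serving — not a feasible corner.
bell pepper + carrots with both tight: 2.46 servings and 2.051 servings → $3.12.
bell pepper + broccoli with both tight: 1.919 servings and 1.105 servings → $2.79.
carrots + broccoli: intersection lies outside the first quadrant.
The minimum over all feasible corners is $2.79.

$2.79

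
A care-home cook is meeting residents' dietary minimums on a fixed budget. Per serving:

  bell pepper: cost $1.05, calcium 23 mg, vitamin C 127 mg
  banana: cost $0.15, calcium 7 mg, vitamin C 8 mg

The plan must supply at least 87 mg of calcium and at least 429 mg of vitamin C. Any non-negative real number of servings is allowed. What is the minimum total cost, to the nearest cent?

$3.69

Check every corner: each single food scaled to meet both minima, and each pair solved so both constraints bind.
bell pepper only: max(87/23, 429/127) = 3.783 servings → $3.97.
banana only: max(87/7, 429/8) = 53.62 servings → $8.04.
bell pepper + banana with both tight: 3.272 servings and 1.677 servings → $3.69.
The minimum over all feasible corners is $3.69.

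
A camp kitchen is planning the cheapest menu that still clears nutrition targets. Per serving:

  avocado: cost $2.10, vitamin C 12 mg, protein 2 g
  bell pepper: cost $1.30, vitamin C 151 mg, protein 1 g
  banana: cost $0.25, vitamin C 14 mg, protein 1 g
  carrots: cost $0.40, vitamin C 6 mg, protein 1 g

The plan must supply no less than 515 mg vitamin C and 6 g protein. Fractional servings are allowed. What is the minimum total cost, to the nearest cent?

Compare the cost at each extreme point of the feasible region.
avocado only: max(515/12, 6/2) = 42.92 servings → $90.12.
bell pepper only: max(515/151, 6/1) = 6 servings → $7.80.
banana only: max(515/14, 6/1) = 36.79 servings → $9.20.
carrots only: max(515/6, 6/1) = 85.83 servings → $34.33.
avocado + bell pepper with both tight: 1.348 servings and 3.303 servings → $7.13.
avocado + banana: intersection lies outside the first quadrant.
avocado + carrots (both tight): parallel constraints — no distinct corner.
bell pepper + banana with both tight: 3.146 servings and 2.854 servings → $4.80.
bell pepper + carrots with both tight: 3.303 servings and 2.697 servings → $5.37.
banana + carrots with both targets exact would need a negative amount; discard.
Cheapest feasible corner: $4.80.

$4.80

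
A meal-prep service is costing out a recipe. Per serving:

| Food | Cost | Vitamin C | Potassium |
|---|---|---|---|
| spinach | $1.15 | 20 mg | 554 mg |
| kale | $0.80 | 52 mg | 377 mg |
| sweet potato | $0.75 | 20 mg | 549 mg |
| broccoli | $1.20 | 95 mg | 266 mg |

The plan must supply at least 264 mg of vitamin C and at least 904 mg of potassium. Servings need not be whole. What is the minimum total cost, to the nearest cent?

$3.44

Compare the cost at each extreme point of the feasible region.
spinach only: max(264/20, 904/554) = 13.2 servings → $15.18.
kale only: max(264/52, 904/377) = 5.077 servings → $4.06.
sweet potato only: max(264/20, 904/549) = 13.2 servings → $9.90.
broccoli only: max(264/95, 904/266) = 3.398 servings → $4.08.
spinach + kale with both targets exact would need a negative amount; discard.
spinach + sweet potato: intersection lies outside the first quadrant.
spinach + broccoli with both tight: 0.3309 servings and 2.709 servings → $3.63.
kale + sweet potato: the both-tight solution has a negative serving — not a feasible corner.
kale + broccoli with both tight: 0.7122 servings and 2.389 servings → $3.44.
sweet potato + broccoli with both tight: 0.3343 servings and 2.709 servings → $3.50.
The minimum over all feasible corners is $3.44.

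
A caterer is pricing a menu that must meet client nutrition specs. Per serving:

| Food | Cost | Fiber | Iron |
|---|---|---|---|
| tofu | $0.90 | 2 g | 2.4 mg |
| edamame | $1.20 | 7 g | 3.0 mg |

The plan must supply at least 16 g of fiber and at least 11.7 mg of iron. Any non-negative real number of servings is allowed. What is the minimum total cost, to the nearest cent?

$4.49

This is a tiny linear program; its minimum lies at a vertex of the feasible set. List the vertices and price them.
tofu only: max(16/2, 11.7/2.4) = 8 servings → $7.20.
edamame only: max(16/7, 11.7/3.0) = 3.9 servings → $4.68.
tofu + edamame with both tight: 3.139 servings and 1.389 servings → $4.49.
So the least-cost plan costs $4.49.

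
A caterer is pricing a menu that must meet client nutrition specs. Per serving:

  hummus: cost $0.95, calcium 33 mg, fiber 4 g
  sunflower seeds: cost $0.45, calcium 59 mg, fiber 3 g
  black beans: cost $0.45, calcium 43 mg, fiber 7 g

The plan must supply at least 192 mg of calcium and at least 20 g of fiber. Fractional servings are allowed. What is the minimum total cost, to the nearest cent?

$1.72

With two linear requirements the optimum uses one or two foods; enumerate the corners.
hummus only: max(192/33, 20/4) = 5.818 servings → $5.53.
sunflower seeds only: max(192/59, 20/3) = 6.667 servings → $3.00.
black beans only: max(192/43, 20/7) = 4.465 servings → $2.01.
hummus + sunflower seeds with both tight: 4.409 servings and 0.7883 servings → $4.54.
hummus + black beans with both targets exact would need a negative amount; discard.
sunflower seeds + black beans with both tight: 1.704 servings and 2.127 servings → $1.72.
Cheapest feasible corner: $1.72.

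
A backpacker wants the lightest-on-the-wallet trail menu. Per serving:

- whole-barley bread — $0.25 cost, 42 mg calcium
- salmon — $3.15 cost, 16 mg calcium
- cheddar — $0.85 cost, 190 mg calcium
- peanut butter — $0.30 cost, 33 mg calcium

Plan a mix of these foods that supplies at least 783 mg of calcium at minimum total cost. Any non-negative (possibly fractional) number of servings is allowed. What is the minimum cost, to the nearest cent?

Cost per mg of calcium: cheddar $0.0045, whole-barley bread $0.0060, peanut butter $0.0091, salmon $0.1969.
With no serving limits, use only cheddar: 783 mg / 190 mg = 4.121 servings × $0.85 = $3.50.

$3.50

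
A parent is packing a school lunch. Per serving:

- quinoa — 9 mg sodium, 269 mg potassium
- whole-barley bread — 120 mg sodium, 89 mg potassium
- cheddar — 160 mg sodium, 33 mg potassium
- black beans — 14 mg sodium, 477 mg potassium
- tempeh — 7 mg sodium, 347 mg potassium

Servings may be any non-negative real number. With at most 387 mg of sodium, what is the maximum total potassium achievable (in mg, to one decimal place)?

Potassium per mg sodium: tempeh 49.57, black beans 34.07, quinoa 29.89, whole-barley bread 0.7417, cheddar 0.2062.
With no serving limits, spend the whole sodium allowance on tempeh: 387 mg / 7 mg × 347 mg = 19184.1 mg.

19184.1 mg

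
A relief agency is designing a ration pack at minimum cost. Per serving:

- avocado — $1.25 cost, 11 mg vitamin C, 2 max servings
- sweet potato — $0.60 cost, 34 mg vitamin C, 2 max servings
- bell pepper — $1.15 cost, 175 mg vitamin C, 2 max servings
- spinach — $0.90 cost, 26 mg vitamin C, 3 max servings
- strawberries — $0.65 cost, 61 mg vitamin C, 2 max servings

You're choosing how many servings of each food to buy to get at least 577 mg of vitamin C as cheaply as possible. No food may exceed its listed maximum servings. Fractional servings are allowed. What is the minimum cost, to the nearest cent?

$6.08

Cost per mg of vitamin C: bell pepper $0.0066, strawberries $0.0107, sweet potato $0.0176, spinach $0.0346, avocado $0.1136.
Take 2 servings of bell pepper: +350.0 mg vitamin C for $2.30 (total $2.30, still need 227.0 mg).
Take 2 servings of strawberries: +122.0 mg vitamin C for $1.30 (total $3.60, still need 105.0 mg).
Take 2 servings of sweet potato: +68.0 mg vitamin C for $1.20 (total $4.80, still need 37.0 mg).
Take 1.423 servings of spinach: +37.0 mg vitamin C for $1.28 (total $6.08, still need 0.0 mg).
Filling from the cheapest source first is optimal under one linear minimum: $6.08.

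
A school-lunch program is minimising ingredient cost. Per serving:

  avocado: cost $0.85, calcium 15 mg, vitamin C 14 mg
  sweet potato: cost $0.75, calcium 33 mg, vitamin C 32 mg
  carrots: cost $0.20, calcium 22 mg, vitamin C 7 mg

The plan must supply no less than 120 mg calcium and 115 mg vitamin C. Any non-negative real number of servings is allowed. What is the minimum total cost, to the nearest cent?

avocado only: max(120/15, 115/14) = 8.214 servings → $6.98.
sweet potato only: max(120/33, 115/32) = 3.636 servings → $2.73.
carrots only: max(120/22, 115/7) = 16.43 servings → $3.29.
avocado + sweet potato with both tight: 2.5 servings and 2.5 servings → $4.00.
avocado + carrots: intersection lies outside the first quadrant.
sweet potato + carrots with both tight: 3.573 servings and 0.09514 servings → $2.70.
So the least-cost plan costs $2.70.

$2.70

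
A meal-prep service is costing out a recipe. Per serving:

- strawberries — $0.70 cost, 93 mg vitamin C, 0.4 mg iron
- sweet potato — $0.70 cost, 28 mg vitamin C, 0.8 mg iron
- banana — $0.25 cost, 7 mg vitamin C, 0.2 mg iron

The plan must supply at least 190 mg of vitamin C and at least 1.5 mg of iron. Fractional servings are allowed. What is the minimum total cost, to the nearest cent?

$1.92

Two binding constraints pin down two serving amounts, so the optimal mix uses at most two foods. The candidates are each food alone (scaled to the tighter of vitamin C/iron) and each pair with both constraints tight.
strawberries only: max(190/93, 1.5/0.4) = 3.75 servings → $2.62.
sweet potato only: max(190/28, 1.5/0.8) = 6.786 servings → $4.75.
banana only: max(190/7, 1.5/0.2) = 27.14 servings → $6.79.
strawberries + sweet potato with both tight: 1.741 servings and 1.005 servings → $1.92.
strawberries + banana with both tight: 1.741 servings and 4.019 servings → $2.22.
sweet potato + banana (both tight): parallel constraints — no distinct corner.
The minimum over all feasible corners is $1.92.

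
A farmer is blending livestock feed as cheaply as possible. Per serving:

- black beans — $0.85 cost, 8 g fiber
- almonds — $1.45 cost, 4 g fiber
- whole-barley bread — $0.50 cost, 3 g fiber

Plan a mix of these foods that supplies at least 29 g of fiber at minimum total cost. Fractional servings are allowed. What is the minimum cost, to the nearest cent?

$3.08

Cost per g of fiber: black beans $0.1062, whole-barley bread $0.1667, almonds $0.3625.
With no serving limits, use only black beans: 29 g / 8 g = 3.625 servings × $0.85 = $3.08.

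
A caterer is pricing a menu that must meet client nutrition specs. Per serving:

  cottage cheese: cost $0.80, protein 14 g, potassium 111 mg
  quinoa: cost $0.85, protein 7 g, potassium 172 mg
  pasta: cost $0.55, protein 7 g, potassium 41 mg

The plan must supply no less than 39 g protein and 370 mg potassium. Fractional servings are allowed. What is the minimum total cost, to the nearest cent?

$2.46

An LP optimum is at a vertex; with two nutrient constraints at most two foods are used. Check each candidate.
cottage cheese only: max(39/14, 370/111) = 3.333 servings → $2.67.
quinoa only: max(39/7, 370/172) = 5.571 servings → $4.74.
pasta only: max(39/7, 370/41) = 9.024 servings → $4.96.
cottage cheese + quinoa with both tight: 2.525 servings and 0.5218 servings → $2.46.
cottage cheese + pasta: the both-tight solution has a negative serving — not a feasible corner.
quinoa + pasta with both tight: 1.081 servings and 4.491 servings → $3.39.
The minimum over all feasible corners is $2.46.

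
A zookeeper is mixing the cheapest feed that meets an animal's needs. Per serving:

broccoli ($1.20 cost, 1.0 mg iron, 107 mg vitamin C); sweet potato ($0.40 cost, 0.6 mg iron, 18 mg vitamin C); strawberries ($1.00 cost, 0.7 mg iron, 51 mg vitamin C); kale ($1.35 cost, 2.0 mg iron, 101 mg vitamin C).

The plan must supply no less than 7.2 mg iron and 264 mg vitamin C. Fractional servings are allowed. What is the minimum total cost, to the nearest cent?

A basic optimal solution has at most two foods positive. Try each food alone and each pair with both targets met exactly.
broccoli only: max(7.2/1.0, 264/107) = 7.2 servings → $8.64.
sweet potato only: max(7.2/0.6, 264/18) = 14.67 servings → $5.87.
strawberries only: max(7.2/0.7, 264/51) = 10.29 servings → $10.29.
kale only: max(7.2/2.0, 264/101) = 3.6 servings → $4.86.
broccoli + sweet potato with both tight: 0.6234 servings and 10.96 servings → $5.13.
broccoli + strawberries with both targets exact would need a negative amount; discard.
broccoli + kale: intersection lies outside the first quadrant.
sweet potato + strawberries with both tight: 10.13 servings and 1.6 servings → $5.65.
sweet potato + kale with both tight: 8.098 servings and 1.171 servings → $4.82.
strawberries + kale with both targets exact would need a negative amount; discard.
Cheapest feasible corner: $4.82.

$4.82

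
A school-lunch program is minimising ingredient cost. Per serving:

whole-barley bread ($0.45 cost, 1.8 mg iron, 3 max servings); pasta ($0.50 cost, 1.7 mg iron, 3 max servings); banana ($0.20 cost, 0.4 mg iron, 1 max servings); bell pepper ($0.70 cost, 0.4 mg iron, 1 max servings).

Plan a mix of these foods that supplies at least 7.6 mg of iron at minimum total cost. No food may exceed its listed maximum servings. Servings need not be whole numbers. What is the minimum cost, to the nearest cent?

$2.00

Cost per mg of iron: whole-barley bread $0.2500, pasta $0.2941, banana $0.5000, bell pepper $1.7500.
Take 3 servings of whole-barley bread: +5.4 mg iron for $1.35 (total $1.35, still need 2.2 mg).
Take 1.294 servings of pasta: +2.2 mg iron for $0.65 (total $2.00, still need 0.0 mg).
Filling from the cheapest source first is optimal under one linear minimum: $2.00.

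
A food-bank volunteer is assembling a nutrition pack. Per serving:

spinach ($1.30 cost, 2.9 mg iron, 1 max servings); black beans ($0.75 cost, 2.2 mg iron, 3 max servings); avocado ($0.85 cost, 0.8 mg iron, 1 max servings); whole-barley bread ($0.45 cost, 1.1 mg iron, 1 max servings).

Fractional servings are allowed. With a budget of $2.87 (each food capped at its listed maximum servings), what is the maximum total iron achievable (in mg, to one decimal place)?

Iron per dollar: black beans 2.933, whole-barley bread 2.444, spinach 2.231, avocado 0.9412.
Take 3 servings of black beans: spends $2.25, +6.6 mg iron (running total 6.6 mg).
Take 1 serving of whole-barley bread: spends $0.45, +1.1 mg iron (running total 7.7 mg).
Take 0.1308 servings of spinach: spends $0.17, +0.4 mg iron (running total 8.1 mg).
Greedy by best ratio exhausts the cost allowance optimally: 8.1 mg.

8.1 mg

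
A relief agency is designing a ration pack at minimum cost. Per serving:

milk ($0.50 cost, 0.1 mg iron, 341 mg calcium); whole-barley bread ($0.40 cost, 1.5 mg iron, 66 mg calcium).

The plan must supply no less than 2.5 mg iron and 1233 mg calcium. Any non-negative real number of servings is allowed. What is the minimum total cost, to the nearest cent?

$2.25

milk only: max(2.5/0.1, 1233/341) = 25 servings → $12.50.
whole-barley bread only: max(2.5/1.5, 1233/66) = 18.68 servings → $7.47.
milk + whole-barley bread with both tight: 3.336 servings and 1.444 servings → $2.25.
The minimum over all feasible corners is $2.25.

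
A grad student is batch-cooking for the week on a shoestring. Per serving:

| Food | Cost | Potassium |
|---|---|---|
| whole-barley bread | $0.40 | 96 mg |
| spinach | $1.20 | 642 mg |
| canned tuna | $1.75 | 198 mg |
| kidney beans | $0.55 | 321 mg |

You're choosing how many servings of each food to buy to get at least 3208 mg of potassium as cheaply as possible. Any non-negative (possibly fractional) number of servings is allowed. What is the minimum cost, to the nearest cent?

$5.50

Cost per mg of potassium: kidney beans $0.0017, spinach $0.0019, whole-barley bread $0.0042, canned tuna $0.0088.
With no serving limits, use only kidney beans: 3208 mg / 321 mg = 9.994 servings × $0.55 = $5.50.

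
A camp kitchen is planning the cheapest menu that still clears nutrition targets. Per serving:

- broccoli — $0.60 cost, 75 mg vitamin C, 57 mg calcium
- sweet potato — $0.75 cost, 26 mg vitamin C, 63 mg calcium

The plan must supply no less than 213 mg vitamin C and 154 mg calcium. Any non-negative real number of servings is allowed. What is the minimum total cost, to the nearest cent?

$1.70

For a min-cost LP with two ≥-constraints, a basic feasible solution has at most two positive variables.
broccoli only: max(213/75, 154/57) = 2.84 servings → $1.70.
sweet potato only: max(213/26, 154/63) = 8.192 servings → $6.14.
broccoli + sweet potato: intersection lies outside the first quadrant.
The minimum over all feasible corners is $1.70.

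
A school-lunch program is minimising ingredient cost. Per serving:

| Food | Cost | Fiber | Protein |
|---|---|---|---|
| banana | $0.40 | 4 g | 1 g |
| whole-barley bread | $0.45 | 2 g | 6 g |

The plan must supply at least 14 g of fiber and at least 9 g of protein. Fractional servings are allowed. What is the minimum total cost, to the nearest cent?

Two binding constraints pin down two serving amounts, so the optimal mix uses at most two foods. The candidates are each food alone (scaled to the tighter of fiber/protein) and each pair with both constraints tight.
banana only: max(14/4, 9/1) = 9 servings → $3.60.
whole-barley bread only: max(14/2, 9/6) = 7 servings → $3.15.
banana + whole-barley bread with both tight: 3 servings and 1 serving → $1.65.
The minimum over all feasible corners is $1.65.

$1.65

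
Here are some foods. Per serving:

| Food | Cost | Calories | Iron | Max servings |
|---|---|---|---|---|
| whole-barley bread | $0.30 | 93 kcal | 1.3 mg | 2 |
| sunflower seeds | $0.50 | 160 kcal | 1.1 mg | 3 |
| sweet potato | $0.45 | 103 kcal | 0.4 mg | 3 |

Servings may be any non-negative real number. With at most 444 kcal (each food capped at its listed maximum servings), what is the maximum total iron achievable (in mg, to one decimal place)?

Iron per kcal: whole-barley bread 0.01398, sunflower seeds 0.006875, sweet potato 0.003883.
Take 2 servings of whole-barley bread: uses 186 kcal, +2.6 mg iron (running total 2.6 mg).
Take 1.613 servings of sunflower seeds: uses 258 kcal, +1.8 mg iron (running total 4.4 mg).
Filling greedily by iron-per-kcal is optimal for one linear limit, giving 4.4 mg.

4.4 mg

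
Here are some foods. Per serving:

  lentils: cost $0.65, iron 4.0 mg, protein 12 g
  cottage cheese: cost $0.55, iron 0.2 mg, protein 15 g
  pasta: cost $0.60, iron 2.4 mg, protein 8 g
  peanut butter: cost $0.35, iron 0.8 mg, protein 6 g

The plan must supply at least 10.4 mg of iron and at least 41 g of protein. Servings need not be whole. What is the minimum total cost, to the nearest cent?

$2.04

Check every corner: each single food scaled to meet both minima, and each pair solved so both constraints bind.
lentils only: max(10.4/4.0, 41/12) = 3.417 servings → $2.22.
cottage cheese only: max(10.4/0.2, 41/15) = 52 servings → $28.60.
pasta only: max(10.4/2.4, 41/8) = 5.125 servings → $3.08.
peanut butter only: max(10.4/0.8, 41/6) = 13 servings → $4.55.
lentils + cottage cheese with both tight: 2.566 servings and 0.6806 servings → $2.04.
lentils + pasta with both targets exact would need a negative amount; discard.
lentils + peanut butter with both tight: 2.056 servings and 2.722 servings → $2.29.
cottage cheese + pasta with both tight: 0.4419 servings and 4.297 servings → $2.82.
cottage cheese + peanut butter: the both-tight solution has a negative serving — not a feasible corner.
pasta + peanut butter with both tight: 3.7 servings and 1.9 servings → $2.88.
The minimum over all feasible corners is $2.04.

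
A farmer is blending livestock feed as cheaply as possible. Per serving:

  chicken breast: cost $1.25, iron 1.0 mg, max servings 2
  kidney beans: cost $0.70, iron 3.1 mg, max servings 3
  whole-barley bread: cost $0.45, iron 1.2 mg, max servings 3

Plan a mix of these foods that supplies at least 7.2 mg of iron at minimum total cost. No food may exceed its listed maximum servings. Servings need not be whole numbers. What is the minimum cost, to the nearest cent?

Cost per mg of iron: kidney beans $0.2258, whole-barley bread $0.3750, chicken breast $1.2500.
Take 2.323 servings of kidney beans: +7.2 mg iron for $1.63 (total $1.63, still need 0.0 mg).
Filling from the cheapest source first is optimal under one linear minimum: $1.63.

$1.63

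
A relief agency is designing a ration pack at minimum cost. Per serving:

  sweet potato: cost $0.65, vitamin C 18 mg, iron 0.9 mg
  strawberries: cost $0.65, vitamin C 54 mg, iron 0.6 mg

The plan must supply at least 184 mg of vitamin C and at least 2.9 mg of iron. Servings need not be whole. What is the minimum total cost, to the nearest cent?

$2.74

Two binding constraints pin down two serving amounts, so the optimal mix uses at most two foods. The candidates are each food alone (scaled to the tighter of vitamin C/iron) and each pair with both constraints tight.
sweet potato only: max(184/18, 2.9/0.9) = 10.22 servings → $6.64.
strawberries only: max(184/54, 2.9/0.6) = 4.833 servings → $3.14.
sweet potato + strawberries with both tight: 1.222 servings and 3 servings → $2.74.
So the least-cost plan costs $2.74.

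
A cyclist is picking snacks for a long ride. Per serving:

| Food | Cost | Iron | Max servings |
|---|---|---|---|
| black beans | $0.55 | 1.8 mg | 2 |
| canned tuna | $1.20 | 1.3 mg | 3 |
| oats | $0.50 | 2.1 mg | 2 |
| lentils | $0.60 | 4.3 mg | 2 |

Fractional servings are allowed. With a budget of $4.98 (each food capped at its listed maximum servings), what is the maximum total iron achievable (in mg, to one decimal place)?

18.2 mg

Iron per dollar: lentils 7.167, oats 4.2, black beans 3.273, canned tuna 1.083.
Take 2 servings of lentils: spends $1.20, +8.6 mg iron (running total 8.6 mg).
Take 2 servings of oats: spends $1.00, +4.2 mg iron (running total 12.8 mg).
Take 2 servings of black beans: spends $1.10, +3.6 mg iron (running total 16.4 mg).
Take 1.4 servings of canned tuna: spends $1.68, +1.8 mg iron (running total 18.2 mg).
Greedy by best ratio exhausts the cost allowance optimally: 18.2 mg.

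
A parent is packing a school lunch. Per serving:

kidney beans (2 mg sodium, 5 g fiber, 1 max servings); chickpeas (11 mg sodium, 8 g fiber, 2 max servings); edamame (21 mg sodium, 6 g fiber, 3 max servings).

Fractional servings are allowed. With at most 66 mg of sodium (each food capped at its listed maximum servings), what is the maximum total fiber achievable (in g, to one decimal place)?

Fiber per mg sodium: kidney beans 2.5, chickpeas 0.7273, edamame 0.2857.
Take 1 serving of kidney beans: uses 2 mg sodium, +5.0 g fiber (running total 5.0 g).
Take 2 servings of chickpeas: uses 22 mg sodium, +16.0 g fiber (running total 21.0 g).
Take 2 servings of edamame: uses 42 mg sodium, +12.0 g fiber (running total 33.0 g).
Filling greedily by fiber-per-mg sodium is optimal for one linear limit, giving 33.0 g.

33.0 g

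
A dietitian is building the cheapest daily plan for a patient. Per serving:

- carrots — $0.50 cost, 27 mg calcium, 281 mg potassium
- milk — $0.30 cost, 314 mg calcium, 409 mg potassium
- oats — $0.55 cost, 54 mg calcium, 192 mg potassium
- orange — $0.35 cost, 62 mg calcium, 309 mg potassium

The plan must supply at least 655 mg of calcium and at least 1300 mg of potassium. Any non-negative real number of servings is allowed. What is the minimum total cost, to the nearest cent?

An LP optimum is at a vertex; with two nutrient constraints at most two foods are used. Check each candidate.
carrots only: max(655/27, 1300/281) = 24.26 servings → $12.13.
milk only: max(655/314, 1300/409) = 3.178 servings → $0.95.
oats only: max(655/54, 1300/192) = 12.13 servings → $6.67.
orange only: max(655/62, 1300/309) = 10.56 servings → $3.70.
carrots + milk with both tight: 1.818 servings and 1.93 servings → $1.49.
carrots + oats: intersection lies outside the first quadrant.
carrots + orange: the both-tight solution has a negative serving — not a feasible corner.
milk + oats with both tight: 1.454 servings and 3.673 servings → $2.46.
milk + orange with both tight: 1.699 servings and 1.958 servings → $1.20.
oats + orange: intersection lies outside the first quadrant.
So the least-cost plan costs $0.95.

$0.95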